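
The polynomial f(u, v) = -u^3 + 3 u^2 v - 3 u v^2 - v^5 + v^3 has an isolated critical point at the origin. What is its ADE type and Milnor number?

Type E_8, Milnor number mu = 8.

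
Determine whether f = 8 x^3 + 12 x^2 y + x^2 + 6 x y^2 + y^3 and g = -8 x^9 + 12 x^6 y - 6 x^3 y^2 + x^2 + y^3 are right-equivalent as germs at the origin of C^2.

The Hessian of f at 0 has rank 1. Corank 1: A-series; mu = 2 gives A_2. The Hessian of g at 0 has rank 1. Corank 1: A-series; mu = 2 gives A_2. Both have type A_2, hence right-equivalent.

Yes.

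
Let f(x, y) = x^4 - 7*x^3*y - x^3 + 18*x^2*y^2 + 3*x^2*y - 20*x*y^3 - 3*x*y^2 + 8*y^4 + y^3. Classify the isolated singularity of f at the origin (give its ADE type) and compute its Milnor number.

Type E_7, Milnor number mu = 7.

The Hessian of f at 0 is [[0, 0], [0, 0]] with rank 0, so corank 2. A Groebner basis of the Jacobian ideal J(f) in C{x,y} is {3*x^2 - 6*x*y + y^4 + y^3 + 3*y^2, x^3 - 9*x^2 + 18*x*y - 4*y^3 - 9*y^2, x^2*y - 5*x^2 + 10*x*y - 8*y^3/3 - 5*y^2, -2*x^2 + x*y^2 + 4*x*y - 5*y^3/3 - 2*y^2}; counting standard monomials gives mu = 7. Corank 2; j^3 = -(x - y)^3 is a perfect cube, so E-series; the 4-jet and mu = 7 give E_7.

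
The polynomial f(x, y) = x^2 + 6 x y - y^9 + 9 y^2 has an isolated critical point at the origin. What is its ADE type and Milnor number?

Type A_{8}, Milnor number mu = 8.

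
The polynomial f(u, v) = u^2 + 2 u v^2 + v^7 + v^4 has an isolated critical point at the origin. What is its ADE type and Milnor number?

Type A6, Milnor number mu = 6.

The Hessian of f at 0 has rank 1. Corank 1: A-series; mu = 6 gives A_6.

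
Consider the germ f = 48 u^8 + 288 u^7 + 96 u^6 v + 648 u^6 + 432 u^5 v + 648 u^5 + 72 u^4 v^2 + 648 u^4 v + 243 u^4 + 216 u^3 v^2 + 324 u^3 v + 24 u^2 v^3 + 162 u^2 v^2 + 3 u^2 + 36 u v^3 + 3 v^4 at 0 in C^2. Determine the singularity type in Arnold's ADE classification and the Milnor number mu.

Type A3, Milnor number mu = 3.

The Hessian of f at 0 has rank 1. Corank 1: A-series; mu = 3 gives A_3.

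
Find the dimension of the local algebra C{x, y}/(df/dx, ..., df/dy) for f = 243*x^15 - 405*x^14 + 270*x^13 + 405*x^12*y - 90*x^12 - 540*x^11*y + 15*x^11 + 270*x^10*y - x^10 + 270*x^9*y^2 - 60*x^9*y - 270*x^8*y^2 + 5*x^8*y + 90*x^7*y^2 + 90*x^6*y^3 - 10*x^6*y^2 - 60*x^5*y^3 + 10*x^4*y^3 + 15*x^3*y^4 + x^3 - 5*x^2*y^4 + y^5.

8

The Hessian of f at 0 is [[0, 0], [0, 0]] with rank 0, so corank 2. A Groebner basis of the Jacobian ideal J(f) in C{x,y} is {y^4, x^2}; counting standard monomials gives mu = 8. Corank 2; j^3 = x^3 is a perfect cube, so E-series; the 5-jet and mu = 8 give E_8.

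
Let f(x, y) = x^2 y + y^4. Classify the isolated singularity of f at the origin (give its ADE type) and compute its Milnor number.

The Hessian of f at 0 is [[0, 0], [0, 0]] with rank 0, so corank 2. A Groebner basis of the Jacobian ideal J(f) in C{x,y} is {x^3, x^2/4 + y^3, x*y}; counting standard monomials gives mu = 5. Corank 2; j^3 = x^2*y has shape L^2 M (L != M), so D-series; mu = 5 gives D_5.

Type D_5, Milnor number mu = 5.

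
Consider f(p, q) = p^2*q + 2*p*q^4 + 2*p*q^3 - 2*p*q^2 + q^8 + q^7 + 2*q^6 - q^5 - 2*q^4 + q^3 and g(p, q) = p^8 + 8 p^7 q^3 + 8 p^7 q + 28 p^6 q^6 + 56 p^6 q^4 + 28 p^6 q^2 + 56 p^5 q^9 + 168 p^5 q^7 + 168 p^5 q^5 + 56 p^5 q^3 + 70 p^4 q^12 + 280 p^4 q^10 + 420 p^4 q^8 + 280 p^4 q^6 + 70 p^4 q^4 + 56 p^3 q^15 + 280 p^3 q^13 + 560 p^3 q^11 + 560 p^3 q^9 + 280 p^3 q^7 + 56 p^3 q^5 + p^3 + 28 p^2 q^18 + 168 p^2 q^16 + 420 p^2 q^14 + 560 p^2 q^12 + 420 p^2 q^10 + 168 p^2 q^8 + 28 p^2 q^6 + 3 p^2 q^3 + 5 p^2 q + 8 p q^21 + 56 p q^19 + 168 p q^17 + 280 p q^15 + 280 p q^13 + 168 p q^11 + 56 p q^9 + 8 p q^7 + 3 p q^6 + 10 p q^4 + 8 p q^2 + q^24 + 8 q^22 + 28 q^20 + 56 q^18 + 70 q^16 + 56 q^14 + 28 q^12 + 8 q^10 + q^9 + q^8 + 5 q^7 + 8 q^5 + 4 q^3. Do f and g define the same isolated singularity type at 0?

Yes.

The Hessian of f at 0 is [[0, 0], [0, 0]] with rank 0, so corank 2. A Groebner basis of the Jacobian ideal J(f) in C{p,q} is {p^2*q^2 + 6*p^2*q/17 + 5*p^2/17 - 30*p*q^2/17 + 30*p*q/17 + 64*q^3/17 - 35*q^2/17, 8*p^2*q/17 + p^2/17 + p*q^3 - 23*p*q^2/17 + 23*p*q/17 + 40*q^3/17 - 24*q^2/17, p*q + q^4 + q^3 - q^2, p^3 - 40*p^2*q/17 - 5*p^2/17 + 30*p*q^2/17 + 4*p*q/17 - 13*q^3/17 + q^2/17}; counting standard monomials gives mu = 9. Corank 2; j^3 = q*(p - q)^2 has shape L^2 M (L != M), so D-series; mu = 9 gives D_9. The Hessian of g at 0 is [[0, 0], [0, 0]] with rank 0, so corank 2. A Groebner basis of the Jacobian ideal J(g) in C{p,q} is {p^2*q^2 - 4*p^2 - 12*p*q - 8*q^2, 8*p^2*q + p^2 + p*q^3 + 32*p*q^2 + 2*p*q + 32*q^3, -8*p^2*q - 32*p*q^2 + p*q + q^4 - 32*q^3 + 2*q^2, p^3 + 6*p^2*q + 12*p*q^2 + 8*q^3}; counting standard monomials gives mu = 9. Corank 2; j^3 = (p + q)*(p + 2*q)^2 has shape L^2 M (L != M), so D-series; mu = 9 gives D_9. Both have type D_9, hence right-equivalent.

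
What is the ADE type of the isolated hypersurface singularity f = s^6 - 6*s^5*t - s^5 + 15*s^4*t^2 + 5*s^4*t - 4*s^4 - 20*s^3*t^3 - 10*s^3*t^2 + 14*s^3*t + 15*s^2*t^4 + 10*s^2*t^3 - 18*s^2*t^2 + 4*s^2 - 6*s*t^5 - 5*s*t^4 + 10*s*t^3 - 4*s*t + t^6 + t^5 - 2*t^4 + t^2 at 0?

A4

The Hessian of f at 0 has rank 1. Corank 1: A-series; mu = 4 gives A_4.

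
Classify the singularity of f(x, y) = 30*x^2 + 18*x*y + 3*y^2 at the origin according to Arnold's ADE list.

A_{1}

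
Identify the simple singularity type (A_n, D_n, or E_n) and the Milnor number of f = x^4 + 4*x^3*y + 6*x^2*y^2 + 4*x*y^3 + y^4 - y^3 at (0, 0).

Type E_{6}, Milnor number mu = 6.

The Hessian of f at 0 is [[0, 0], [0, 0]] with rank 0, so corank 2. A Groebner basis of the Jacobian ideal J(f) in C{x,y} is {x^3 + 3*x^2*y, y^2}; counting standard monomials gives mu = 6. Corank 2; j^3 = -y^3 is a perfect cube, so E-series; the 4-jet and mu = 6 give E_6.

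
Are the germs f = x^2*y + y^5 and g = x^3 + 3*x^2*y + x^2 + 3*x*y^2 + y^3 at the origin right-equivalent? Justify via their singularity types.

No.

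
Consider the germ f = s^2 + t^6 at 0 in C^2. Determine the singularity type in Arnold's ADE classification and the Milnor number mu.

Type A5, Milnor number mu = 5.

The Hessian of f at 0 has rank 1. Corank 1: A-series; mu = 5 gives A_5.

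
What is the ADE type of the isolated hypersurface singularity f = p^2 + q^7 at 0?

A_{6}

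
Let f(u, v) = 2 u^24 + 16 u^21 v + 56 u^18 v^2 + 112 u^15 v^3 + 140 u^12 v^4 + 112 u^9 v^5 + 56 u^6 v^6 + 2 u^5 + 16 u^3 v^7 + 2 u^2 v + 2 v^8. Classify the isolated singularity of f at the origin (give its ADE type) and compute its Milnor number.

The Hessian of f at 0 is [[0, 0], [0, 0]] with rank 0, so corank 2. A Groebner basis of the Jacobian ideal J(f) in C{u,v} is {u^2/8 + v^7, u^3, u*v}; counting standard monomials gives mu = 9. Corank 2; j^3 = 2*u^2*v has shape L^2 M (L != M), so D-series; mu = 9 gives D_9.

Type D9, Milnor number mu = 9.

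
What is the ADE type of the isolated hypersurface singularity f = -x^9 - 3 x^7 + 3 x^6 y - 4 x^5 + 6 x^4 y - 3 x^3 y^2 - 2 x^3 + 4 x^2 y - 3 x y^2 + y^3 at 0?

D_{4}

The Hessian of f at 0 has rank 0. Corank 2; j^3 = -(x - y)*(2*x^2 - 2*x*y + y^2) splits into three distinct lines over C (the quadratic factor has nonzero discriminant), so D_4.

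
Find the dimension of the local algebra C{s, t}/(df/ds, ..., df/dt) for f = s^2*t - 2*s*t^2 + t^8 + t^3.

9

The Hessian of f at 0 is [[0, 0], [0, 0]] with rank 0, so corank 2. A Groebner basis of the Jacobian ideal J(f) in C{s,t} is {s^2/8 + t^7 - t^2/8, s^3 - t^3, s*t - t^2}; counting standard monomials gives mu = 9. Corank 2; j^3 = t*(s - t)^2 has shape L^2 M (L != M), so D-series; mu = 9 gives D_9.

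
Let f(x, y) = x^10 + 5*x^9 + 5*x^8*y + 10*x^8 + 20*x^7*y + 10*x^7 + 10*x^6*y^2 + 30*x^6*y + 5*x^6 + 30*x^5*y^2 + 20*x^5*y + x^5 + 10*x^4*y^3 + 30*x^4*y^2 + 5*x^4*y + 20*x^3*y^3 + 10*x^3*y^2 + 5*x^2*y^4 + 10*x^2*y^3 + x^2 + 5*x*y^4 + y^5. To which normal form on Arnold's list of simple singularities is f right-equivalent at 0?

A_{4}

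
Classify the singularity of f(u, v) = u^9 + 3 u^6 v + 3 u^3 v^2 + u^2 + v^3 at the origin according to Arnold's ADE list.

The Hessian of f at 0 has rank 1. Corank 1: A-series; mu = 2 gives A_2.

A_{2}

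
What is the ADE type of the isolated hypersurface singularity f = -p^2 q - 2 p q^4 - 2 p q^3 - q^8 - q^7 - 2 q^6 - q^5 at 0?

The Hessian of f at 0 is [[0, 0], [0, 0]] with rank 0, so corank 2. A Groebner basis of the Jacobian ideal J(f) in C{p,q} is {p^2*q^2 - 10*p^2*q/17 + 3*p^2/17 - 4*p*q^2/17 + 7*p*q/17 + 7*q^3/17, 8*p^2*q/17 + p^2/17 + p*q^3 - 7*p*q^2/17 + 8*p*q/17 + 8*q^3/17, p*q + q^4 + q^3, p^3 + 11*p^2*q/17 - 5*p^2/17 + p*q^2/17 - 6*p*q/17 - 6*q^3/17}; counting standard monomials gives mu = 9. Corank 2; j^3 = -p^2*q has shape L^2 M (L != M), so D-series; mu = 9 gives D_9.

D_9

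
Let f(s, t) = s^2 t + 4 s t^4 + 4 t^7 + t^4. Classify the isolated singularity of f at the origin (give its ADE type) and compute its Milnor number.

Type D5, Milnor number mu = 5.

The Hessian of f at 0 has rank 0. Corank 2; j^3 = s^2*t has shape L^2 M (L != M), so D-series; mu = 5 gives D_5.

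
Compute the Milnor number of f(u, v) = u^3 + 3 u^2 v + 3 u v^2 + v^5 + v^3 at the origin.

8

The Hessian of f at 0 has rank 0. Corank 2; j^3 = (u + v)^3 is a perfect cube, so E-series; the 5-jet and mu = 8 give E_8.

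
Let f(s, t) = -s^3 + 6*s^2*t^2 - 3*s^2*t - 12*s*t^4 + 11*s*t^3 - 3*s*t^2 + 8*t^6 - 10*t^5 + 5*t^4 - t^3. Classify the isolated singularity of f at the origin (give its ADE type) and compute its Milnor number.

Type E_{7}, Milnor number mu = 7.

The Hessian of f at 0 has rank 0. Corank 2; j^3 = -(s + t)^3 is a perfect cube, so E-series; the 4-jet and mu = 7 give E_7.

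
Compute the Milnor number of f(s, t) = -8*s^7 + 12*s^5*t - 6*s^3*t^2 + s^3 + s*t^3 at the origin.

7

The Hessian of f at 0 is [[0, 0], [0, 0]] with rank 0, so corank 2. A Groebner basis of the Jacobian ideal J(f) in C{s,t} is {s^3, s*t^2, 3*s^2 + t^3}; counting standard monomials gives mu = 7. Corank 2; j^3 = s^3 is a perfect cube, so E-series; the 4-jet and mu = 7 give E_7.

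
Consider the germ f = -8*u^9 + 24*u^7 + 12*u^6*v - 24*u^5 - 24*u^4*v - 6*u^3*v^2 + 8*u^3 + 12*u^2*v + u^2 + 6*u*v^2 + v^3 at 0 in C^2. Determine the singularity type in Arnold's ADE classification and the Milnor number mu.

Type A_2, Milnor number mu = 2.

The Hessian of f at 0 has rank 1. Corank 1: A-series; mu = 2 gives A_2.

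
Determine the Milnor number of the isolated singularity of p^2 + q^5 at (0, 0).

The Hessian of f at 0 is [[2, 0], [0, 0]] with rank 1, so corank 1. A Groebner basis of the Jacobian ideal J(f) in C{p,q} is {q^4, p}; counting standard monomials gives mu = 4. Corank 1: A-series; mu = 4 gives A_4.

4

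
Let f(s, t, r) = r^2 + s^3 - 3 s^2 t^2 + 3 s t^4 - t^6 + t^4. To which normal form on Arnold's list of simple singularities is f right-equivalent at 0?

The Hessian of f at 0 is [[0, 0, 0], [0, 0, 0], [0, 0, 2]] with rank 1, so corank 2. A Groebner basis of the Jacobian ideal J(f) in C{s,t,r} is {s^3, s^2*t, -s^2/2 + s*t^2, t^3, r}; counting standard monomials gives mu = 6. Corank 2; j^3 = s^3 is a perfect cube, so E-series; the 4-jet and mu = 6 give E_6.

E_{6}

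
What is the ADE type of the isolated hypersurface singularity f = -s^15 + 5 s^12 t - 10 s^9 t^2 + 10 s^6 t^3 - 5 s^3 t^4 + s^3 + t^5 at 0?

E_{8}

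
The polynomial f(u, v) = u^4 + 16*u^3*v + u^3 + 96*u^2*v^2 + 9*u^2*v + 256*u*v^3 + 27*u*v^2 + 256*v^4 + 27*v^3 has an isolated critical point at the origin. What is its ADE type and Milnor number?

Type E_6, Milnor number mu = 6.

The Hessian of f at 0 has rank 0. Corank 2; j^3 = (u + 3*v)^3 is a perfect cube, so E-series; the 4-jet and mu = 6 give E_6.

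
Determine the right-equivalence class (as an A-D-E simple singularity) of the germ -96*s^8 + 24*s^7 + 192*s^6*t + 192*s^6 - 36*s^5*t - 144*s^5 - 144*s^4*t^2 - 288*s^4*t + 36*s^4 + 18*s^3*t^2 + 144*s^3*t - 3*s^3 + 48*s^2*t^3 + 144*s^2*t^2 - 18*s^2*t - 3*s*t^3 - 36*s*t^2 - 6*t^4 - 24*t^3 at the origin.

E_{7}

The Hessian of f at 0 has rank 0. Corank 2; j^3 = -3*(s + 2*t)^3 is a perfect cube, so E-series; the 4-jet and mu = 7 give E_7.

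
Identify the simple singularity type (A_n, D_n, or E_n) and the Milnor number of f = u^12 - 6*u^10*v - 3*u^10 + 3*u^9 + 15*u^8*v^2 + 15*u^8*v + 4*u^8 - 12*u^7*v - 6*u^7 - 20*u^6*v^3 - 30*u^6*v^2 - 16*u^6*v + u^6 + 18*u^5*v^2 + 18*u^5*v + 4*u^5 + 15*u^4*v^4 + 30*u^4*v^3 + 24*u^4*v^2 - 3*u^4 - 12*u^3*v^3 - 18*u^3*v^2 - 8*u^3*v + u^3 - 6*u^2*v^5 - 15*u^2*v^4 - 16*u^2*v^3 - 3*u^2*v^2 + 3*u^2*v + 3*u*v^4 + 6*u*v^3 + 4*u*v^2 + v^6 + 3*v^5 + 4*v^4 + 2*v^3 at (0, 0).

Type D4, Milnor number mu = 4.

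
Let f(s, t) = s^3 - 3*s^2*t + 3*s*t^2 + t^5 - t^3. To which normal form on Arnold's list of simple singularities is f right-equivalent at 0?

E8

The Hessian of f at 0 has rank 0. Corank 2; j^3 = (s - t)^3 is a perfect cube, so E-series; the 5-jet and mu = 8 give E_8.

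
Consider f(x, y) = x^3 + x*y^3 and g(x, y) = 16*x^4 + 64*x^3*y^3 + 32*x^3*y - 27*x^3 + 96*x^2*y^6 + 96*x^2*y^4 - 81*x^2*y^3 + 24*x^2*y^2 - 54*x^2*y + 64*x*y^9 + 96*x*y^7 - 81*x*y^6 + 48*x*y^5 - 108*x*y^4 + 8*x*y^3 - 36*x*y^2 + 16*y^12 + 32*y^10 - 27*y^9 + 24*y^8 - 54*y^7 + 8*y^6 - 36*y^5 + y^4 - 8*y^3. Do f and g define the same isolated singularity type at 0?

No.

The Hessian of f at 0 is [[0, 0], [0, 0]] with rank 0, so corank 2. A Groebner basis of the Jacobian ideal J(f) in C{x,y} is {x^3, x*y^2, 3*x^2 + y^3}; counting standard monomials gives mu = 7. Corank 2; j^3 = x^3 is a perfect cube, so E-series; the 4-jet and mu = 7 give E_7. The Hessian of g at 0 is [[0, 0], [0, 0]] with rank 0, so corank 2. A Groebner basis of the Jacobian ideal J(g) in C{x,y} is {y^4, x*y^2 + 11*y^3/18, x^2 + 4*x*y/3 + 4*y^2/9}; counting standard monomials gives mu = 6. Corank 2; j^3 = -(3*x + 2*y)^3 is a perfect cube, so E-series; the 4-jet and mu = 6 give E_6. f is E_7 but g is E_6, hence not right-equivalent.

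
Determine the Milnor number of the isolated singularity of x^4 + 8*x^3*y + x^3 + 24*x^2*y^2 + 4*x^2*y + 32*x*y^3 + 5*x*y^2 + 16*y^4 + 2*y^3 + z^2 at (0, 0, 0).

The Hessian of f at 0 has rank 1. Corank 2; j^3 = (x + y)^2*(x + 2*y) has shape L^2 M (L != M), so D-series; mu = 5 gives D_5.

5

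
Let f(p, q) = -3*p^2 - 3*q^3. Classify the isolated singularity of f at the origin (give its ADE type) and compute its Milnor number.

Type A_{2}, Milnor number mu = 2.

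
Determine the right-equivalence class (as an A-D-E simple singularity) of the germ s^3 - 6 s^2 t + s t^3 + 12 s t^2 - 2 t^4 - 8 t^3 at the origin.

E_7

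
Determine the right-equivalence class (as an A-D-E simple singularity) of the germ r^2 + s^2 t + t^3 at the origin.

D4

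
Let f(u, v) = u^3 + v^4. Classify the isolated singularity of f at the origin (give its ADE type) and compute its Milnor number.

Type E_6, Milnor number mu = 6.

The Hessian of f at 0 has rank 0. Corank 2; j^3 = u^3 is a perfect cube, so E-series; the 4-jet and mu = 6 give E_6.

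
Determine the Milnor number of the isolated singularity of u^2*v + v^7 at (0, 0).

8

The Hessian of f at 0 has rank 0. Corank 2; j^3 = u^2*v has shape L^2 M (L != M), so D-series; mu = 8 gives D_8.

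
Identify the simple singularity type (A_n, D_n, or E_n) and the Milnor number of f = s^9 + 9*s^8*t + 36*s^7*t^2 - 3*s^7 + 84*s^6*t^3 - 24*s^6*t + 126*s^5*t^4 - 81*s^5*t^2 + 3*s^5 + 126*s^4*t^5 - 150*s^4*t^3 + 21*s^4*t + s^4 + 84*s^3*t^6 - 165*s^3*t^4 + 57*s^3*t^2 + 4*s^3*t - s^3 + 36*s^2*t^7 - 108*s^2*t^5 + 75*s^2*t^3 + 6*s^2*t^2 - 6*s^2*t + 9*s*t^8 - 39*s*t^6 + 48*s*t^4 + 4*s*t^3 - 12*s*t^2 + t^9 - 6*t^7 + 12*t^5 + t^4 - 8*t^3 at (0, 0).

Type E6, Milnor number mu = 6.

The Hessian of f at 0 is [[0, 0], [0, 0]] with rank 0, so corank 2. A Groebner basis of the Jacobian ideal J(f) in C{s,t} is {t^4, s*t^2 + 5*t^3/3, s^2 + 4*s*t + 4*t^2}; counting standard monomials gives mu = 6. Corank 2; j^3 = -(s + 2*t)^3 is a perfect cube, so E-series; the 4-jet and mu = 6 give E_6.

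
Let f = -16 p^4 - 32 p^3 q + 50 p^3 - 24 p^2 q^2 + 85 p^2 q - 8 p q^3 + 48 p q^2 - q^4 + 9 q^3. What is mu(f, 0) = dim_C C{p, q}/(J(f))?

5

The Hessian of f at 0 has rank 0. Corank 2; j^3 = (2*p + q)*(5*p + 3*q)^2 has shape L^2 M (L != M), so D-series; mu = 5 gives D_5.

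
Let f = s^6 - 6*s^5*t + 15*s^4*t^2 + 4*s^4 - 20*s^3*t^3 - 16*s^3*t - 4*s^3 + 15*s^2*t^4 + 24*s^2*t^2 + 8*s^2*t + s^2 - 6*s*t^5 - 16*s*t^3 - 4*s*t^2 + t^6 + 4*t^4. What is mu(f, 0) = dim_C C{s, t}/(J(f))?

5

The Hessian of f at 0 has rank 1. Corank 1: A-series; mu = 5 gives A_5.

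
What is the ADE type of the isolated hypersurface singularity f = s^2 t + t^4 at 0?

The Hessian of f at 0 has rank 0. Corank 2; j^3 = s^2*t has shape L^2 M (L != M), so D-series; mu = 5 gives D_5.

D5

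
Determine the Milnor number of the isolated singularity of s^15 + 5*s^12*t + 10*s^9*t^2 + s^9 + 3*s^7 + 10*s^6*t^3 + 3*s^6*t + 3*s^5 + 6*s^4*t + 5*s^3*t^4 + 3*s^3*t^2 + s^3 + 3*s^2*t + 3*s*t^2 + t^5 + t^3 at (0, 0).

8

The Hessian of f at 0 is [[0, 0], [0, 0]] with rank 0, so corank 2. A Groebner basis of the Jacobian ideal J(f) in C{s,t} is {-s^2/2 + s*t^3 - s*t - t^2/2, t^4, s^3 - 3*s*t^2 - 2*t^3, s^2*t + 2*s*t^2 + t^3}; counting standard monomials gives mu = 8. Corank 2; j^3 = (s + t)^3 is a perfect cube, so E-series; the 5-jet and mu = 8 give E_8.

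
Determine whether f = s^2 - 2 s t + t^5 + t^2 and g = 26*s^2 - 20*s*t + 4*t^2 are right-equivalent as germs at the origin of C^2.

The Hessian of f at 0 has rank 1. Corank 1: A-series; mu = 4 gives A_4. The Hessian of g at 0 has rank 2. Corank 0: nondegenerate Morse point, so A_1. f is A_4 but g is A_1, hence not right-equivalent.

No.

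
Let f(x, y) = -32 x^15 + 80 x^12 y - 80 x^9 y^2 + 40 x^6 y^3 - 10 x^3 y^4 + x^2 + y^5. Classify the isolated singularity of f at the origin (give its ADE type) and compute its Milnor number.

Type A4, Milnor number mu = 4.

The Hessian of f at 0 is [[2, 0], [0, 0]] with rank 1, so corank 1. A Groebner basis of the Jacobian ideal J(f) in C{x,y} is {y^4, x}; counting standard monomials gives mu = 4. Corank 1: A-series; mu = 4 gives A_4.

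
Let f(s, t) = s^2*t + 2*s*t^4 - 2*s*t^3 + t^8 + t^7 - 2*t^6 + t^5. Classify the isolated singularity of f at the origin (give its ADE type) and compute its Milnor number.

Type D_{9}, Milnor number mu = 9.

The Hessian of f at 0 is [[0, 0], [0, 0]] with rank 0, so corank 2. A Groebner basis of the Jacobian ideal J(f) in C{s,t} is {s^2*t^2 + 2*s^2*t/5 - s^2/5 + 4*s*t^2/5 + 3*s*t/5 - 3*t^3/5, -8*s^2*t/15 - s^2/15 + s*t^3 + 3*s*t^2/5 + 8*s*t/15 - 8*t^3/15, s*t + t^4 - t^3, s^3 + s^2*t/3 - s^2/3 + s*t^2 + 2*s*t/3 - 2*t^3/3}; counting standard monomials gives mu = 9. Corank 2; j^3 = s^2*t has shape L^2 M (L != M), so D-series; mu = 9 gives D_9.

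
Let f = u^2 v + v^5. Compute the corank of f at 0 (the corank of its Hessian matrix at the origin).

2

Hessian at 0 has rank 0.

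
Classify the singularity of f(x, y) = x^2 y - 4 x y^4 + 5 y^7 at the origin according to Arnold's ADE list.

D_{8}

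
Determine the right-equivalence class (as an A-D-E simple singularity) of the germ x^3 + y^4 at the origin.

The Hessian of f at 0 has rank 0. Corank 2; j^3 = x^3 is a perfect cube, so E-series; the 4-jet and mu = 6 give E_6.

E6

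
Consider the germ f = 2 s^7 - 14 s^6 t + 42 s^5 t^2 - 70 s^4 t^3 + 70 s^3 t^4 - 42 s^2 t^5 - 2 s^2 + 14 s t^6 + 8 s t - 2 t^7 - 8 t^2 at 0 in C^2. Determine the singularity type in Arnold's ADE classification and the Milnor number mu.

The Hessian of f at 0 has rank 1. Corank 1: A-series; mu = 6 gives A_6.

Type A6, Milnor number mu = 6.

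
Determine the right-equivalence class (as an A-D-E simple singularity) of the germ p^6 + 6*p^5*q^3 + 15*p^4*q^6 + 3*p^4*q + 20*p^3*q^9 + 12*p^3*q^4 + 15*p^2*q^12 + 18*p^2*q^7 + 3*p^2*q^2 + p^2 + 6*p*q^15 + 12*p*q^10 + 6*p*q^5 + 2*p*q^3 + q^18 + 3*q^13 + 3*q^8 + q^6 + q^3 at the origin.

The Hessian of f at 0 is [[2, 0], [0, 0]] with rank 1, so corank 1. A Groebner basis of the Jacobian ideal J(f) in C{p,q} is {q^2, p}; counting standard monomials gives mu = 2. Corank 1: A-series; mu = 2 gives A_2.

A_2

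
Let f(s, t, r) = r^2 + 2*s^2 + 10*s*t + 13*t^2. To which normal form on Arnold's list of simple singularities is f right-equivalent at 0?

A1

The Hessian of f at 0 is [[4, 10, 0], [10, 26, 0], [0, 0, 2]] with rank 3, so corank 0. A Groebner basis of the Jacobian ideal J(f) in C{s,t,r} is {s, t, r}; counting standard monomials gives mu = 1. Corank 0: nondegenerate Morse point, so A_1.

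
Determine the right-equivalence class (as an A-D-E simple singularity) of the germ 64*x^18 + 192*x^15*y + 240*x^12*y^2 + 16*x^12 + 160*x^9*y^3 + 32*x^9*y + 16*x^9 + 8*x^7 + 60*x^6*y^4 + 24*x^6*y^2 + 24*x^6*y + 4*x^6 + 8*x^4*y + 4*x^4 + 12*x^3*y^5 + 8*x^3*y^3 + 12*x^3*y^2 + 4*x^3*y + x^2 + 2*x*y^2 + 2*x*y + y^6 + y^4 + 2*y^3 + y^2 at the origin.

A_5

The Hessian of f at 0 is [[2, 2], [2, 2]] with rank 1, so corank 1. A Groebner basis of the Jacobian ideal J(f) in C{x,y} is {x*y^2 - 4*x*y/7 + 3*x/14 - 5*y^2/14 + 3*y/14, 5*x*y/7 - x/7 + y^3 + 4*y^2/7 - y/7, x^2 + 13*x*y/7 - x/14 + 11*y^2/14 - y/14}; counting standard monomials gives mu = 5. Corank 1: A-series; mu = 5 gives A_5.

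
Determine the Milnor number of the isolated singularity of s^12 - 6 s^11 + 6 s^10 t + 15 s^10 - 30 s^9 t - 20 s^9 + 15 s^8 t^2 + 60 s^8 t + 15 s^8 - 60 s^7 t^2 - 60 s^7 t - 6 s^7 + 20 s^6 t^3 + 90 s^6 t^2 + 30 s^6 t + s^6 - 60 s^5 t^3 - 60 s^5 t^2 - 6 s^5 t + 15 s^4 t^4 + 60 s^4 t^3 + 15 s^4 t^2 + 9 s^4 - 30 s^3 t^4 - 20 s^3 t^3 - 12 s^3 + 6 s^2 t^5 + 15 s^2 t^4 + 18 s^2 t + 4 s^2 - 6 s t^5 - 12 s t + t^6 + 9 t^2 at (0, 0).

5

The Hessian of f at 0 is [[8, -12], [-12, 18]] with rank 1, so corank 1. A Groebner basis of the Jacobian ideal J(f) in C{s,t} is {s*t^2 - 4*s*t/3 + 16*s/81 + 4*t^2/3 - 8*t/27, -40*s*t/27 + 64*s/243 + t^3 + 4*t^2/3 - 32*t/81, s^2 - 2*s/3 + t}; counting standard monomials gives mu = 5. Corank 1: A-series; mu = 5 gives A_5.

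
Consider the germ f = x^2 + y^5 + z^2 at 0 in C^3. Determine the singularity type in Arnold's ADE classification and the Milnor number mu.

Type A4, Milnor number mu = 4.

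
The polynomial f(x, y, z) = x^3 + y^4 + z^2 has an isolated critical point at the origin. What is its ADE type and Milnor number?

The Hessian of f at 0 has rank 1. Corank 2; j^3 = x^3 is a perfect cube, so E-series; the 4-jet and mu = 6 give E_6.

Type E_6, Milnor number mu = 6.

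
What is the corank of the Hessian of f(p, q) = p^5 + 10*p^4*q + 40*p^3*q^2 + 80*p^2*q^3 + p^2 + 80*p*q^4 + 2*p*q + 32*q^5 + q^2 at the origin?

1

The Hessian at 0 is [[2, 2], [2, 2]] of rank 1; hence corank 1.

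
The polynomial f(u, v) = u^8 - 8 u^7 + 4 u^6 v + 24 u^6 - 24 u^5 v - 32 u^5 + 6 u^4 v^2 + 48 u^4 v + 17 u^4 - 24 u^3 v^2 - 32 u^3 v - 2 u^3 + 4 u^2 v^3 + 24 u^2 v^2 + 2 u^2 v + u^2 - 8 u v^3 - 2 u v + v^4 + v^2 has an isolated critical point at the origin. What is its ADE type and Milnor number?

The Hessian of f at 0 has rank 1. Corank 1: A-series; mu = 3 gives A_3.

Type A3, Milnor number mu = 3.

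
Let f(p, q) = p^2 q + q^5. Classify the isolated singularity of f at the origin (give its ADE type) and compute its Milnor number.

Type D6, Milnor number mu = 6.

The Hessian of f at 0 has rank 0. Corank 2; j^3 = p^2*q has shape L^2 M (L != M), so D-series; mu = 6 gives D_6.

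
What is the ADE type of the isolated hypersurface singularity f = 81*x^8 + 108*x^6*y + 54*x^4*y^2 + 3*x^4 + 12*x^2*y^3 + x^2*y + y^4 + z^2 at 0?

D_5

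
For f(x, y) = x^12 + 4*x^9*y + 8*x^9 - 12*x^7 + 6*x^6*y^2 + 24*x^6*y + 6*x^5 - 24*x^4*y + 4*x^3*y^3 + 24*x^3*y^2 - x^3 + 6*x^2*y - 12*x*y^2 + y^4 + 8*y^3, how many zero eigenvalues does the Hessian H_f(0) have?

Hessian at 0 has rank 0.

2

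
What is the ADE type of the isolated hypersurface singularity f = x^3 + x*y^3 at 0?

E_{7}

The Hessian of f at 0 has rank 0. Corank 2; j^3 = x^3 is a perfect cube, so E-series; the 4-jet and mu = 7 give E_7.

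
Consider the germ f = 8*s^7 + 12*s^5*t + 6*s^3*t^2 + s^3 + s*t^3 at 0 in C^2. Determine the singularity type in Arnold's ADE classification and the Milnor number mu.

Type E7, Milnor number mu = 7.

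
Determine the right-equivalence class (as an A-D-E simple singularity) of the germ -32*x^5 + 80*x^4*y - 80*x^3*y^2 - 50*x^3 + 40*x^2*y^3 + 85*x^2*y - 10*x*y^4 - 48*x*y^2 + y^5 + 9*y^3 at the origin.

D_{6}

The Hessian of f at 0 is [[0, 0], [0, 0]] with rank 0, so corank 2. A Groebner basis of the Jacobian ideal J(f) in C{x,y} is {-625*x*y/2 + y^4 + 375*y^2/2, x*y^2 - 3*y^3/5, x^2 - 11*x*y/10 + 3*y^2/10}; counting standard monomials gives mu = 6. Corank 2; j^3 = -(2*x - y)*(5*x - 3*y)^2 has shape L^2 M (L != M), so D-series; mu = 6 gives D_6.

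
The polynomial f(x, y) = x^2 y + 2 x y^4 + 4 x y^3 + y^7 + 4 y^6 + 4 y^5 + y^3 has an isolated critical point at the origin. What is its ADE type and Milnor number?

The Hessian of f at 0 has rank 0. Corank 2; j^3 = y*(x^2 + y^2) splits into three distinct lines over C (the quadratic factor has nonzero discriminant), so D_4.

Type D4, Milnor number mu = 4.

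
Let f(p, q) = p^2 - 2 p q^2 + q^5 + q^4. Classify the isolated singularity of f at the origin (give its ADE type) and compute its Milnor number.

Type A4, Milnor number mu = 4.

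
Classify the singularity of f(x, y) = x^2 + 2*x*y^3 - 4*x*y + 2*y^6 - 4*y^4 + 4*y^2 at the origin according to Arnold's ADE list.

The Hessian of f at 0 has rank 1. Corank 1: A-series; mu = 5 gives A_5.

A_{5}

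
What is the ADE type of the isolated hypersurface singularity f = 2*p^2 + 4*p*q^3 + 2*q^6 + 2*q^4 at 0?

A_3

The Hessian of f at 0 has rank 1. Corank 1: A-series; mu = 3 gives A_3.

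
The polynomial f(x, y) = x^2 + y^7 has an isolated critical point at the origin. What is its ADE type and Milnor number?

Type A6, Milnor number mu = 6.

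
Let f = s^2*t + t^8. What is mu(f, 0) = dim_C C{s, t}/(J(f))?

The Hessian of f at 0 has rank 0. Corank 2; j^3 = s^2*t has shape L^2 M (L != M), so D-series; mu = 9 gives D_9.

9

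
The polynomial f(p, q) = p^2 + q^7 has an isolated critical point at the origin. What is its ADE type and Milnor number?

Type A_{6}, Milnor number mu = 6.

The Hessian of f at 0 has rank 1. Corank 1: A-series; mu = 6 gives A_6.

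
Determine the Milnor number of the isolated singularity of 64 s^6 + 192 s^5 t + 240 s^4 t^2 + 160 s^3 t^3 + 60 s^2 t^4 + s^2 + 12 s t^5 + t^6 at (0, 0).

5

The Hessian of f at 0 has rank 1. Corank 1: A-series; mu = 5 gives A_5.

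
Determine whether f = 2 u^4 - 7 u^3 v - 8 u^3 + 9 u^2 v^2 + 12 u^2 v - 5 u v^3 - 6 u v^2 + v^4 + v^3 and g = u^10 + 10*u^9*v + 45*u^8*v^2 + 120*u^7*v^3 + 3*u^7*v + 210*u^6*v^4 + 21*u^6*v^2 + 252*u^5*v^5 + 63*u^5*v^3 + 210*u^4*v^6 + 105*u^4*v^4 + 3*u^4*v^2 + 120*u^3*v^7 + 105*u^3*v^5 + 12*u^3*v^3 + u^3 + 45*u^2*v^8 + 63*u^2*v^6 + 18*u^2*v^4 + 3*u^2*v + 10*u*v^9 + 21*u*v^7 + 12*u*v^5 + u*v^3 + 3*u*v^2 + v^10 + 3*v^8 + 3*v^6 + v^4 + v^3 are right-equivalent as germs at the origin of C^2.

Yes.

The Hessian of f at 0 has rank 0. Corank 2; j^3 = -(2*u - v)^3 is a perfect cube, so E-series; the 4-jet and mu = 7 give E_7. The Hessian of g at 0 has rank 0. Corank 2; j^3 = (u + v)^3 is a perfect cube, so E-series; the 4-jet and mu = 7 give E_7. Both have type E_7, hence right-equivalent.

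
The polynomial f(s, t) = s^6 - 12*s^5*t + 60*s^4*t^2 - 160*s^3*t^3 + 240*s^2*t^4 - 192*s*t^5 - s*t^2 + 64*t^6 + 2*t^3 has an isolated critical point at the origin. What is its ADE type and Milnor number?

The Hessian of f at 0 has rank 0. Corank 2; j^3 = -t^2*(s - 2*t) has shape L^2 M (L != M), so D-series; mu = 7 gives D_7.

Type D7, Milnor number mu = 7.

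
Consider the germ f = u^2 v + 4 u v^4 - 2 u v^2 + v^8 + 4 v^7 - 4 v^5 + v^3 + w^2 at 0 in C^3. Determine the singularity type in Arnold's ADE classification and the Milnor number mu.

The Hessian of f at 0 has rank 1. Corank 2; j^3 = v*(u - v)^2 has shape L^2 M (L != M), so D-series; mu = 9 gives D_9.

Type D_{9}, Milnor number mu = 9.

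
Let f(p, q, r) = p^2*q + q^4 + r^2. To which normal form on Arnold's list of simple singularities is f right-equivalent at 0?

D_5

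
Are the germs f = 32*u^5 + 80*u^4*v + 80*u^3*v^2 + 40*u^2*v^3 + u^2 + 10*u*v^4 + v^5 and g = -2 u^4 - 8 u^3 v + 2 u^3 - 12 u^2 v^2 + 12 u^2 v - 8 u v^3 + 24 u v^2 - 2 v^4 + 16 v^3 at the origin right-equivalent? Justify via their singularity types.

The Hessian of f at 0 is [[2, 0], [0, 0]] with rank 1, so corank 1. A Groebner basis of the Jacobian ideal J(f) in C{u,v} is {v^4, u}; counting standard monomials gives mu = 4. Corank 1: A-series; mu = 4 gives A_4. The Hessian of g at 0 is [[0, 0], [0, 0]] with rank 0, so corank 2. A Groebner basis of the Jacobian ideal J(g) in C{u,v} is {v^4, u*v^2 + 5*v^3/3, u^2 + 4*u*v + 4*v^2}; counting standard monomials gives mu = 6. Corank 2; j^3 = 2*(u + 2*v)^3 is a perfect cube, so E-series; the 4-jet and mu = 6 give E_6. f is A_4 but g is E_6, hence not right-equivalent.

No.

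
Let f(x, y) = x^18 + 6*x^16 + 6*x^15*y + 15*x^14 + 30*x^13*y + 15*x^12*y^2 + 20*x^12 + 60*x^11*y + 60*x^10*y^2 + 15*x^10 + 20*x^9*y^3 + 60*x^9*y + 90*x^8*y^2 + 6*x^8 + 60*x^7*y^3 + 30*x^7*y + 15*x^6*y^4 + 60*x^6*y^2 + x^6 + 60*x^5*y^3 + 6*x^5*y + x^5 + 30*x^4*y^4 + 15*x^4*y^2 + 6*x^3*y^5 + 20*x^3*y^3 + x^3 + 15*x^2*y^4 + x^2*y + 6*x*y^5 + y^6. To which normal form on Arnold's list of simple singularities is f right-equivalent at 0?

D_{7}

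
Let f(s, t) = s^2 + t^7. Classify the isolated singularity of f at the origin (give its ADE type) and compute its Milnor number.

The Hessian of f at 0 has rank 1. Corank 1: A-series; mu = 6 gives A_6.

Type A6, Milnor number mu = 6.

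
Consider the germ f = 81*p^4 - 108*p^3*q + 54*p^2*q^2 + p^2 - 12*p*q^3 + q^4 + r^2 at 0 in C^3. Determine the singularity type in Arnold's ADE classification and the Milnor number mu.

Type A_3, Milnor number mu = 3.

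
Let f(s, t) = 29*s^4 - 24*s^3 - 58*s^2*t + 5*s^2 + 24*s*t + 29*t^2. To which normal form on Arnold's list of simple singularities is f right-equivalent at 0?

The Hessian of f at 0 has rank 2. Corank 0: nondegenerate Morse point, so A_1.

A1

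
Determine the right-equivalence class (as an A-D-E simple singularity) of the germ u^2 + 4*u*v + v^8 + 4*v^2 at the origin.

A7

The Hessian of f at 0 has rank 1. Corank 1: A-series; mu = 7 gives A_7.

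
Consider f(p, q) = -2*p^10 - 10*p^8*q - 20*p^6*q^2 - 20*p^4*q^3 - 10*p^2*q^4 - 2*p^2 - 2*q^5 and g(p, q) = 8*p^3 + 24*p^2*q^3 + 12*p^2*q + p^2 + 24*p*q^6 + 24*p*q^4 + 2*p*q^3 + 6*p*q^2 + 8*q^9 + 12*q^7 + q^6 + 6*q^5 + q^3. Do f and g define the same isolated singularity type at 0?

The Hessian of f at 0 has rank 1. Corank 1: A-series; mu = 4 gives A_4. The Hessian of g at 0 has rank 1. Corank 1: A-series; mu = 2 gives A_2. f is A_4 but g is A_2, hence not right-equivalent.

No.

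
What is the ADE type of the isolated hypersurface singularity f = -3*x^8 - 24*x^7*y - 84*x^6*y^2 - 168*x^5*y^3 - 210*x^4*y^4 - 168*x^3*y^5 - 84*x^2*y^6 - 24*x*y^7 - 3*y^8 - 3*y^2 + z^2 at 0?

A_7

The Hessian of f at 0 has rank 2. Corank 1: A-series; mu = 7 gives A_7.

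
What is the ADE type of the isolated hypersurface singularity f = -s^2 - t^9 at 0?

A8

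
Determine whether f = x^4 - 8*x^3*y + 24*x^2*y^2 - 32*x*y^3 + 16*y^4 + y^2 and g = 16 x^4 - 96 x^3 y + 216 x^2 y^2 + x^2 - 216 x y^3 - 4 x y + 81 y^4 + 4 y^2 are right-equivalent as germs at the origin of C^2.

The Hessian of f at 0 has rank 1. Corank 1: A-series; mu = 3 gives A_3. The Hessian of g at 0 has rank 1. Corank 1: A-series; mu = 3 gives A_3. Both have type A_3, hence right-equivalent.

Yes.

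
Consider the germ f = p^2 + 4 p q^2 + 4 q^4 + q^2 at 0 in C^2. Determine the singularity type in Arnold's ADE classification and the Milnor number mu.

The Hessian of f at 0 has rank 2. Corank 0: nondegenerate Morse point, so A_1.

Type A_{1}, Milnor number mu = 1.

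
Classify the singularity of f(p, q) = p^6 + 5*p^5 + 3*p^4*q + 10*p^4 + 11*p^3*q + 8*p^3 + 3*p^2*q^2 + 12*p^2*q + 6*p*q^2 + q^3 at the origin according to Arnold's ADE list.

E_7

The Hessian of f at 0 is [[0, 0], [0, 0]] with rank 0, so corank 2. A Groebner basis of the Jacobian ideal J(f) in C{p,q} is {-768*p^2/5 - 768*p*q/5 + q^4 - 8*q^3/5 - 192*q^2/5, p^3 + 84*p^2/5 + 84*p*q/5 + 3*q^3/10 + 21*q^2/5, p^2*q - 24*p^2 - 24*p*q - q^3/2 - 6*q^2, 128*p^2/5 + p*q^2 + 128*p*q/5 + 23*q^3/30 + 32*q^2/5}; counting standard monomials gives mu = 7. Corank 2; j^3 = (2*p + q)^3 is a perfect cube, so E-series; the 4-jet and mu = 7 give E_7.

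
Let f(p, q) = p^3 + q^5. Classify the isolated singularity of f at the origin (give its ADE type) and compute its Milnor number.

Type E8, Milnor number mu = 8.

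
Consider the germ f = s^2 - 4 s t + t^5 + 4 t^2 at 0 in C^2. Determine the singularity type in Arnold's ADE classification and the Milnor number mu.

Type A_4, Milnor number mu = 4.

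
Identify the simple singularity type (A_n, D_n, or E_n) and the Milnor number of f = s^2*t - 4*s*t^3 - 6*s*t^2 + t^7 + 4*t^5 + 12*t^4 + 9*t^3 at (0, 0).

Type D_8, Milnor number mu = 8.

The Hessian of f at 0 has rank 0. Corank 2; j^3 = t*(s - 3*t)^2 has shape L^2 M (L != M), so D-series; mu = 8 gives D_8.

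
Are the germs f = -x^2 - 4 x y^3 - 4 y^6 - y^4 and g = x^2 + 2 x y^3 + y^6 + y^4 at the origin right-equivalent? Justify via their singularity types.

Yes.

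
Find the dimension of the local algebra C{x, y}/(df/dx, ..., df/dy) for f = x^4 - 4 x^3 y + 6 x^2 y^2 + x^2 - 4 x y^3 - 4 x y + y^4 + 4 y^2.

The Hessian of f at 0 is [[2, -4], [-4, 8]] with rank 1, so corank 1. A Groebner basis of the Jacobian ideal J(f) in C{x,y} is {y^3, x - 2*y}; counting standard monomials gives mu = 3. Corank 1: A-series; mu = 3 gives A_3.

3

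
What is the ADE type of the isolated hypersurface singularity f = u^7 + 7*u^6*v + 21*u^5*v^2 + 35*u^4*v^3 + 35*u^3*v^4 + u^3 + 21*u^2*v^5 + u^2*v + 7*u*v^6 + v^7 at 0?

The Hessian of f at 0 is [[0, 0], [0, 0]] with rank 0, so corank 2. A Groebner basis of the Jacobian ideal J(f) in C{u,v} is {-u*v/7 + v^6, u*v^2, u^2 + u*v}; counting standard monomials gives mu = 8. Corank 2; j^3 = u^2*(u + v) has shape L^2 M (L != M), so D-series; mu = 8 gives D_8.

D_8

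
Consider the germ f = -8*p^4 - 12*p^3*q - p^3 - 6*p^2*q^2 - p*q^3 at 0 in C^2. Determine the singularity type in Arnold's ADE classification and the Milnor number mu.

Type E_{7}, Milnor number mu = 7.

The Hessian of f at 0 has rank 0. Corank 2; j^3 = -p^3 is a perfect cube, so E-series; the 4-jet and mu = 7 give E_7.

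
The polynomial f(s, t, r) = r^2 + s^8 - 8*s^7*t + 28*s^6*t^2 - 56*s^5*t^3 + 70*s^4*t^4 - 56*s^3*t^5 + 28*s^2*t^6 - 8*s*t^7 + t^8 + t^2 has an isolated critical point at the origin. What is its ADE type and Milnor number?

Type A_7, Milnor number mu = 7.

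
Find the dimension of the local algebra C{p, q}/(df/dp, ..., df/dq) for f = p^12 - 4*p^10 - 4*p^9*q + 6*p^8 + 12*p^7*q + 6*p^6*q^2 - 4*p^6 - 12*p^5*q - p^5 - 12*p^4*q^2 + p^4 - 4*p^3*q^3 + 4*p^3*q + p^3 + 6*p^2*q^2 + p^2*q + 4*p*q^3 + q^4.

The Hessian of f at 0 has rank 0. Corank 2; j^3 = p^2*(p + q) has shape L^2 M (L != M), so D-series; mu = 5 gives D_5.

5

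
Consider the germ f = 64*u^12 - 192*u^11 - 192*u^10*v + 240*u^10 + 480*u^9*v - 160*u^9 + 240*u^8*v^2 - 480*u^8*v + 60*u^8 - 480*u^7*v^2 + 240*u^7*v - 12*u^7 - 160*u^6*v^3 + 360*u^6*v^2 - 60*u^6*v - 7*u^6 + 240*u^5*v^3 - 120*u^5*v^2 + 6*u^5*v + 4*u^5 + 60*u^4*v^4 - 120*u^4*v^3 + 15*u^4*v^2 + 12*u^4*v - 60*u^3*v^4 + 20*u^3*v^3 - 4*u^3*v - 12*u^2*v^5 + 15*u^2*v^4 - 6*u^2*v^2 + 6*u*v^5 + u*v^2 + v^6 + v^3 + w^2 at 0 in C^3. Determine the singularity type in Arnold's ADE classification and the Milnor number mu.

The Hessian of f at 0 has rank 1. Corank 2; j^3 = v^2*(u + v) has shape L^2 M (L != M), so D-series; mu = 7 gives D_7.

Type D7, Milnor number mu = 7.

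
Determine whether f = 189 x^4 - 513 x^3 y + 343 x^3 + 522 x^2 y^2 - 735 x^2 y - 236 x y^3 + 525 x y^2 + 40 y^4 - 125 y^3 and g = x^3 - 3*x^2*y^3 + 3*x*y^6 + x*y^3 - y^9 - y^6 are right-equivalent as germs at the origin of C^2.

The Hessian of f at 0 is [[0, 0], [0, 0]] with rank 0, so corank 2. A Groebner basis of the Jacobian ideal J(f) in C{x,y} is {5764801*x^2/3 - 8235430*x*y/3 + y^4 + 343*y^3/9 + 2941225*y^2/3, x^3 + 7105*x^2/3 - 10150*x*y/3 - 20*y^3/63 + 3625*y^2/3, x^2*y + 20237*x^2/9 - 28910*x*y/9 - 88*y^3/189 + 10325*y^2/9, 4802*x^2/3 + x*y^2 - 6860*x*y/3 - 43*y^3/63 + 2450*y^2/3}; counting standard monomials gives mu = 7. Corank 2; j^3 = (7*x - 5*y)^3 is a perfect cube, so E-series; the 4-jet and mu = 7 give E_7. The Hessian of g at 0 is [[0, 0], [0, 0]] with rank 0, so corank 2. A Groebner basis of the Jacobian ideal J(g) in C{x,y} is {x^3, x*y^2, 3*x^2 + y^3}; counting standard monomials gives mu = 7. Corank 2; j^3 = x^3 is a perfect cube, so E-series; the 4-jet and mu = 7 give E_7. Both have type E_7, hence right-equivalent.

Yes.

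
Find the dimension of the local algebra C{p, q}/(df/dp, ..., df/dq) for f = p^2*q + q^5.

6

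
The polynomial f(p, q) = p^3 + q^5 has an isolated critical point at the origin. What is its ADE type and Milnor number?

The Hessian of f at 0 has rank 0. Corank 2; j^3 = p^3 is a perfect cube, so E-series; the 5-jet and mu = 8 give E_8.

Type E8, Milnor number mu = 8.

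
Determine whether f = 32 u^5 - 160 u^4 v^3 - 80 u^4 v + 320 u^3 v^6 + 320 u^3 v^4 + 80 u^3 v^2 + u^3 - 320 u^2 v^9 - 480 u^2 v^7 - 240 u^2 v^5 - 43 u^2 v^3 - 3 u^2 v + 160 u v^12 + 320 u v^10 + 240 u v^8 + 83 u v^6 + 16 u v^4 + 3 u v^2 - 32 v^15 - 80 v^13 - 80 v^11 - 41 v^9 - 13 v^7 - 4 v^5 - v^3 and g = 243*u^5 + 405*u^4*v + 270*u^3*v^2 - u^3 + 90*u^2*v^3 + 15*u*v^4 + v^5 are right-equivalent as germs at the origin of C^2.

Yes.

The Hessian of f at 0 has rank 0. Corank 2; j^3 = (u - v)^3 is a perfect cube, so E-series; the 5-jet and mu = 8 give E_8. The Hessian of g at 0 has rank 0. Corank 2; j^3 = -u^3 is a perfect cube, so E-series; the 5-jet and mu = 8 give E_8. Both have type E_8, hence right-equivalent.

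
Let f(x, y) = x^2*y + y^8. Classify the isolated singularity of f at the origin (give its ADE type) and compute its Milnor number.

Type D_{9}, Milnor number mu = 9.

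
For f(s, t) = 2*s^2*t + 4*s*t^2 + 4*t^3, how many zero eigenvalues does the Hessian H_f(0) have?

2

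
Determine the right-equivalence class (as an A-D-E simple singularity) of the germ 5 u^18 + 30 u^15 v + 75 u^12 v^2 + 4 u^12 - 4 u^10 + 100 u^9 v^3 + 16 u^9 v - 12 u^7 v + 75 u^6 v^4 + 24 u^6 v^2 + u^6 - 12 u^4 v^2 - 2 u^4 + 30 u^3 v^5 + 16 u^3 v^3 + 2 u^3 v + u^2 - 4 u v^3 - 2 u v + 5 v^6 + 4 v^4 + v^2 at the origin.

A5

The Hessian of f at 0 is [[2, -2], [-2, 2]] with rank 1, so corank 1. A Groebner basis of the Jacobian ideal J(f) in C{u,v} is {u*v^2 - u/3 + v/3, -u/3 + v^3 + v/3, u^2 - 2*u*v + v^2}; counting standard monomials gives mu = 5. Corank 1: A-series; mu = 5 gives A_5.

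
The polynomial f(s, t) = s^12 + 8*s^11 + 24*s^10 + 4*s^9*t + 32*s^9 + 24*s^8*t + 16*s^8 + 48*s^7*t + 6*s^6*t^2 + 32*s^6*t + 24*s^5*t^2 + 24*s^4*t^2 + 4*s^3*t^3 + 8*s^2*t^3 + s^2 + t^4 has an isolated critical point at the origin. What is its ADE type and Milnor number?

The Hessian of f at 0 is [[2, 0], [0, 0]] with rank 1, so corank 1. A Groebner basis of the Jacobian ideal J(f) in C{s,t} is {t^3, s}; counting standard monomials gives mu = 3. Corank 1: A-series; mu = 3 gives A_3.

Type A_{3}, Milnor number mu = 3.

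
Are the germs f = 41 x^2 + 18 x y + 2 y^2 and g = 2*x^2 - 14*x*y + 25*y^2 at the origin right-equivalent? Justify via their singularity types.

Yes.

The Hessian of f at 0 has rank 2. Corank 0: nondegenerate Morse point, so A_1. The Hessian of g at 0 has rank 2. Corank 0: nondegenerate Morse point, so A_1. Both have type A_1, hence right-equivalent.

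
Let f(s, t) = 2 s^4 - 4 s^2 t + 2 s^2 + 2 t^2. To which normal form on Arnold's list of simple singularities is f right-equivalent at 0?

A_{1}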